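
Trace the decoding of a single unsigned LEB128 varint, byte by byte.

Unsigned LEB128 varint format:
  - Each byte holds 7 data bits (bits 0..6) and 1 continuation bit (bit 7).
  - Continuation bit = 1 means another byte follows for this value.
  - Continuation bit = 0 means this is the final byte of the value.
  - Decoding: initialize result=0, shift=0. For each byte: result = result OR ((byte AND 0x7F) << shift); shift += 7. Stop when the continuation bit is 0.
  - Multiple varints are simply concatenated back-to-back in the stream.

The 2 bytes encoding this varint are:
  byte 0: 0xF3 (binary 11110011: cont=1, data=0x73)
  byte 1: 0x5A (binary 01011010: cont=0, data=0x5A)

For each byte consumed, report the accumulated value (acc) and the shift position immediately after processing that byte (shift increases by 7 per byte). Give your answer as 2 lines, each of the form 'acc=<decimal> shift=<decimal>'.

Answer: acc=115 shift=7
acc=11635 shift=14

Derivation:
byte 0=0xF3: payload=0x73=115, contrib = 115<<0 = 115; acc -> 115, shift -> 7
byte 1=0x5A: payload=0x5A=90, contrib = 90<<7 = 11520; acc -> 11635, shift -> 14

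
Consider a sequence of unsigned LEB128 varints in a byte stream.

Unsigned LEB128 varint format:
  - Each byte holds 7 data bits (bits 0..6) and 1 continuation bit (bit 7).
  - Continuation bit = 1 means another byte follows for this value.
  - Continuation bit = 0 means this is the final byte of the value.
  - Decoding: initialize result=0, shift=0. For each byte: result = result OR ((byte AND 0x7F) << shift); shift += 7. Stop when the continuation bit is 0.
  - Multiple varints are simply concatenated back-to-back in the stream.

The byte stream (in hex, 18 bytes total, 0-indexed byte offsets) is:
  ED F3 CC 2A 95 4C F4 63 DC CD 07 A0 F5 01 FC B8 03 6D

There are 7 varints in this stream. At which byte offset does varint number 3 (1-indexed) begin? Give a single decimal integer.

Answer: 6

Derivation:
  byte[0]=0xED cont=1 payload=0x6D=109: acc |= 109<<0 -> acc=109 shift=7
  byte[1]=0xF3 cont=1 payload=0x73=115: acc |= 115<<7 -> acc=14829 shift=14
  byte[2]=0xCC cont=1 payload=0x4C=76: acc |= 76<<14 -> acc=1260013 shift=21
  byte[3]=0x2A cont=0 payload=0x2A=42: acc |= 42<<21 -> acc=89340397 shift=28 [end]
Varint 1: bytes[0:4] = ED F3 CC 2A -> value 89340397 (4 byte(s))
  byte[4]=0x95 cont=1 payload=0x15=21: acc |= 21<<0 -> acc=21 shift=7
  byte[5]=0x4C cont=0 payload=0x4C=76: acc |= 76<<7 -> acc=9749 shift=14 [end]
Varint 2: bytes[4:6] = 95 4C -> value 9749 (2 byte(s))
  byte[6]=0xF4 cont=1 payload=0x74=116: acc |= 116<<0 -> acc=116 shift=7
  byte[7]=0x63 cont=0 payload=0x63=99: acc |= 99<<7 -> acc=12788 shift=14 [end]
Varint 3: bytes[6:8] = F4 63 -> value 12788 (2 byte(s))
  byte[8]=0xDC cont=1 payload=0x5C=92: acc |= 92<<0 -> acc=92 shift=7
  byte[9]=0xCD cont=1 payload=0x4D=77: acc |= 77<<7 -> acc=9948 shift=14
  byte[10]=0x07 cont=0 payload=0x07=7: acc |= 7<<14 -> acc=124636 shift=21 [end]
Varint 4: bytes[8:11] = DC CD 07 -> value 124636 (3 byte(s))
  byte[11]=0xA0 cont=1 payload=0x20=32: acc |= 32<<0 -> acc=32 shift=7
  byte[12]=0xF5 cont=1 payload=0x75=117: acc |= 117<<7 -> acc=15008 shift=14
  byte[13]=0x01 cont=0 payload=0x01=1: acc |= 1<<14 -> acc=31392 shift=21 [end]
Varint 5: bytes[11:14] = A0 F5 01 -> value 31392 (3 byte(s))
  byte[14]=0xFC cont=1 payload=0x7C=124: acc |= 124<<0 -> acc=124 shift=7
  byte[15]=0xB8 cont=1 payload=0x38=56: acc |= 56<<7 -> acc=7292 shift=14
  byte[16]=0x03 cont=0 payload=0x03=3: acc |= 3<<14 -> acc=56444 shift=21 [end]
Varint 6: bytes[14:17] = FC B8 03 -> value 56444 (3 byte(s))
  byte[17]=0x6D cont=0 payload=0x6D=109: acc |= 109<<0 -> acc=109 shift=7 [end]
Varint 7: bytes[17:18] = 6D -> value 109 (1 byte(s))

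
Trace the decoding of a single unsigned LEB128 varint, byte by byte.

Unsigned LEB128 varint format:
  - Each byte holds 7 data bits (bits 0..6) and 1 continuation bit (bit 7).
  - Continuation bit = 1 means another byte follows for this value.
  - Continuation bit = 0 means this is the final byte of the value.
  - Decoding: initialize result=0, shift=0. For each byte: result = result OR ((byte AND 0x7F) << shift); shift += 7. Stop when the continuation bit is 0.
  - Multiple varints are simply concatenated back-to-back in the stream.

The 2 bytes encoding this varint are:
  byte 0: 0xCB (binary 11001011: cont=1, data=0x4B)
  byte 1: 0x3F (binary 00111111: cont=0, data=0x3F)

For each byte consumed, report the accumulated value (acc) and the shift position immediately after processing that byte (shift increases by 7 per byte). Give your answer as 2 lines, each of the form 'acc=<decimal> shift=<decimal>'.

byte 0=0xCB: payload=0x4B=75, contrib = 75<<0 = 75; acc -> 75, shift -> 7
byte 1=0x3F: payload=0x3F=63, contrib = 63<<7 = 8064; acc -> 8139, shift -> 14

Answer: acc=75 shift=7
acc=8139 shift=14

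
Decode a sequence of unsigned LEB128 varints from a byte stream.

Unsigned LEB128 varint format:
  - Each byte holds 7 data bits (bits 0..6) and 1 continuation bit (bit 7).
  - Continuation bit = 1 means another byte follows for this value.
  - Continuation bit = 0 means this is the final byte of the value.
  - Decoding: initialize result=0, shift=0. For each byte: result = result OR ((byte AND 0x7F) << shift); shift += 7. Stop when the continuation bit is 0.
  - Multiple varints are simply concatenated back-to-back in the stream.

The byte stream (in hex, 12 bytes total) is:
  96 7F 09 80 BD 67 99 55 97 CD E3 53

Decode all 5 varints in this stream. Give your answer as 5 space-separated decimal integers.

  byte[0]=0x96 cont=1 payload=0x16=22: acc |= 22<<0 -> acc=22 shift=7
  byte[1]=0x7F cont=0 payload=0x7F=127: acc |= 127<<7 -> acc=16278 shift=14 [end]
Varint 1: bytes[0:2] = 96 7F -> value 16278 (2 byte(s))
  byte[2]=0x09 cont=0 payload=0x09=9: acc |= 9<<0 -> acc=9 shift=7 [end]
Varint 2: bytes[2:3] = 09 -> value 9 (1 byte(s))
  byte[3]=0x80 cont=1 payload=0x00=0: acc |= 0<<0 -> acc=0 shift=7
  byte[4]=0xBD cont=1 payload=0x3D=61: acc |= 61<<7 -> acc=7808 shift=14
  byte[5]=0x67 cont=0 payload=0x67=103: acc |= 103<<14 -> acc=1695360 shift=21 [end]
Varint 3: bytes[3:6] = 80 BD 67 -> value 1695360 (3 byte(s))
  byte[6]=0x99 cont=1 payload=0x19=25: acc |= 25<<0 -> acc=25 shift=7
  byte[7]=0x55 cont=0 payload=0x55=85: acc |= 85<<7 -> acc=10905 shift=14 [end]
Varint 4: bytes[6:8] = 99 55 -> value 10905 (2 byte(s))
  byte[8]=0x97 cont=1 payload=0x17=23: acc |= 23<<0 -> acc=23 shift=7
  byte[9]=0xCD cont=1 payload=0x4D=77: acc |= 77<<7 -> acc=9879 shift=14
  byte[10]=0xE3 cont=1 payload=0x63=99: acc |= 99<<14 -> acc=1631895 shift=21
  byte[11]=0x53 cont=0 payload=0x53=83: acc |= 83<<21 -> acc=175695511 shift=28 [end]
Varint 5: bytes[8:12] = 97 CD E3 53 -> value 175695511 (4 byte(s))

Answer: 16278 9 1695360 10905 175695511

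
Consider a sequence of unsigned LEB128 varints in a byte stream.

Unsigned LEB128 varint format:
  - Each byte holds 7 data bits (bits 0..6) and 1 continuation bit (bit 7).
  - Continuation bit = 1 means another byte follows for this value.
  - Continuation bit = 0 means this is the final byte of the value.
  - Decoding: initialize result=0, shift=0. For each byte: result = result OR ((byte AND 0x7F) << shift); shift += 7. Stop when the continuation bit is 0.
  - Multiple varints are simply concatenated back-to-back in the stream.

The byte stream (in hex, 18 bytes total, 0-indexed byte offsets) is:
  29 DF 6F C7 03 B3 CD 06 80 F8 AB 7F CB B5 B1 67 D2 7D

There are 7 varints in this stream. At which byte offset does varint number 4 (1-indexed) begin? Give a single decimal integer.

Answer: 5

Derivation:
  byte[0]=0x29 cont=0 payload=0x29=41: acc |= 41<<0 -> acc=41 shift=7 [end]
Varint 1: bytes[0:1] = 29 -> value 41 (1 byte(s))
  byte[1]=0xDF cont=1 payload=0x5F=95: acc |= 95<<0 -> acc=95 shift=7
  byte[2]=0x6F cont=0 payload=0x6F=111: acc |= 111<<7 -> acc=14303 shift=14 [end]
Varint 2: bytes[1:3] = DF 6F -> value 14303 (2 byte(s))
  byte[3]=0xC7 cont=1 payload=0x47=71: acc |= 71<<0 -> acc=71 shift=7
  byte[4]=0x03 cont=0 payload=0x03=3: acc |= 3<<7 -> acc=455 shift=14 [end]
Varint 3: bytes[3:5] = C7 03 -> value 455 (2 byte(s))
  byte[5]=0xB3 cont=1 payload=0x33=51: acc |= 51<<0 -> acc=51 shift=7
  byte[6]=0xCD cont=1 payload=0x4D=77: acc |= 77<<7 -> acc=9907 shift=14
  byte[7]=0x06 cont=0 payload=0x06=6: acc |= 6<<14 -> acc=108211 shift=21 [end]
Varint 4: bytes[5:8] = B3 CD 06 -> value 108211 (3 byte(s))
  byte[8]=0x80 cont=1 payload=0x00=0: acc |= 0<<0 -> acc=0 shift=7
  byte[9]=0xF8 cont=1 payload=0x78=120: acc |= 120<<7 -> acc=15360 shift=14
  byte[10]=0xAB cont=1 payload=0x2B=43: acc |= 43<<14 -> acc=719872 shift=21
  byte[11]=0x7F cont=0 payload=0x7F=127: acc |= 127<<21 -> acc=267058176 shift=28 [end]
Varint 5: bytes[8:12] = 80 F8 AB 7F -> value 267058176 (4 byte(s))
  byte[12]=0xCB cont=1 payload=0x4B=75: acc |= 75<<0 -> acc=75 shift=7
  byte[13]=0xB5 cont=1 payload=0x35=53: acc |= 53<<7 -> acc=6859 shift=14
  byte[14]=0xB1 cont=1 payload=0x31=49: acc |= 49<<14 -> acc=809675 shift=21
  byte[15]=0x67 cont=0 payload=0x67=103: acc |= 103<<21 -> acc=216816331 shift=28 [end]
Varint 6: bytes[12:16] = CB B5 B1 67 -> value 216816331 (4 byte(s))
  byte[16]=0xD2 cont=1 payload=0x52=82: acc |= 82<<0 -> acc=82 shift=7
  byte[17]=0x7D cont=0 payload=0x7D=125: acc |= 125<<7 -> acc=16082 shift=14 [end]
Varint 7: bytes[16:18] = D2 7D -> value 16082 (2 byte(s))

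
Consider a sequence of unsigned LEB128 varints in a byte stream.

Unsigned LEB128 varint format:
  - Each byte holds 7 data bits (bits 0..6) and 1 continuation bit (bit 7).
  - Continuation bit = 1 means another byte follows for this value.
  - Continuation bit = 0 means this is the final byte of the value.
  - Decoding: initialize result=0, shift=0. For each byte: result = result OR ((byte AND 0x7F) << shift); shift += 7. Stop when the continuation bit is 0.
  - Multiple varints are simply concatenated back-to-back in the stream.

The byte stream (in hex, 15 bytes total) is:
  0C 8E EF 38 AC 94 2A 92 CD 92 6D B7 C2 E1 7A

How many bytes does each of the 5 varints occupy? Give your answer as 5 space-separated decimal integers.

  byte[0]=0x0C cont=0 payload=0x0C=12: acc |= 12<<0 -> acc=12 shift=7 [end]
Varint 1: bytes[0:1] = 0C -> value 12 (1 byte(s))
  byte[1]=0x8E cont=1 payload=0x0E=14: acc |= 14<<0 -> acc=14 shift=7
  byte[2]=0xEF cont=1 payload=0x6F=111: acc |= 111<<7 -> acc=14222 shift=14
  byte[3]=0x38 cont=0 payload=0x38=56: acc |= 56<<14 -> acc=931726 shift=21 [end]
Varint 2: bytes[1:4] = 8E EF 38 -> value 931726 (3 byte(s))
  byte[4]=0xAC cont=1 payload=0x2C=44: acc |= 44<<0 -> acc=44 shift=7
  byte[5]=0x94 cont=1 payload=0x14=20: acc |= 20<<7 -> acc=2604 shift=14
  byte[6]=0x2A cont=0 payload=0x2A=42: acc |= 42<<14 -> acc=690732 shift=21 [end]
Varint 3: bytes[4:7] = AC 94 2A -> value 690732 (3 byte(s))
  byte[7]=0x92 cont=1 payload=0x12=18: acc |= 18<<0 -> acc=18 shift=7
  byte[8]=0xCD cont=1 payload=0x4D=77: acc |= 77<<7 -> acc=9874 shift=14
  byte[9]=0x92 cont=1 payload=0x12=18: acc |= 18<<14 -> acc=304786 shift=21
  byte[10]=0x6D cont=0 payload=0x6D=109: acc |= 109<<21 -> acc=228894354 shift=28 [end]
Varint 4: bytes[7:11] = 92 CD 92 6D -> value 228894354 (4 byte(s))
  byte[11]=0xB7 cont=1 payload=0x37=55: acc |= 55<<0 -> acc=55 shift=7
  byte[12]=0xC2 cont=1 payload=0x42=66: acc |= 66<<7 -> acc=8503 shift=14
  byte[13]=0xE1 cont=1 payload=0x61=97: acc |= 97<<14 -> acc=1597751 shift=21
  byte[14]=0x7A cont=0 payload=0x7A=122: acc |= 122<<21 -> acc=257450295 shift=28 [end]
Varint 5: bytes[11:15] = B7 C2 E1 7A -> value 257450295 (4 byte(s))

Answer: 1 3 3 4 4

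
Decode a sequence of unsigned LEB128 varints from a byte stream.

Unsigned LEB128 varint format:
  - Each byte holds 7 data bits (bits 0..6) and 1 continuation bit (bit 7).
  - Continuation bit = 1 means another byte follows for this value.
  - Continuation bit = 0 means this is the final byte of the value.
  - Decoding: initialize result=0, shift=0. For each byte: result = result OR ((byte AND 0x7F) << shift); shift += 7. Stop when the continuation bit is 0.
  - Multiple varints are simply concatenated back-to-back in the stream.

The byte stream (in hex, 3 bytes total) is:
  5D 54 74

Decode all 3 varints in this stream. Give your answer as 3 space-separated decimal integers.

  byte[0]=0x5D cont=0 payload=0x5D=93: acc |= 93<<0 -> acc=93 shift=7 [end]
Varint 1: bytes[0:1] = 5D -> value 93 (1 byte(s))
  byte[1]=0x54 cont=0 payload=0x54=84: acc |= 84<<0 -> acc=84 shift=7 [end]
Varint 2: bytes[1:2] = 54 -> value 84 (1 byte(s))
  byte[2]=0x74 cont=0 payload=0x74=116: acc |= 116<<0 -> acc=116 shift=7 [end]
Varint 3: bytes[2:3] = 74 -> value 116 (1 byte(s))

Answer: 93 84 116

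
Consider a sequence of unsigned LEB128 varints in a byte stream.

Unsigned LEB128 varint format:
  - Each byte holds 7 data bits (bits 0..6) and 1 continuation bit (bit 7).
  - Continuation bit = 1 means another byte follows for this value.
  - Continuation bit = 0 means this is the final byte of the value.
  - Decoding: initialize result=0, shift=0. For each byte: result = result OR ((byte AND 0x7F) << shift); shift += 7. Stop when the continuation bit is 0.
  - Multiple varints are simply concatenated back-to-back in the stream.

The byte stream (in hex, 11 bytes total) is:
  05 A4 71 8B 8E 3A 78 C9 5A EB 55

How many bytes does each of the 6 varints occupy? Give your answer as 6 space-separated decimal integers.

Answer: 1 2 3 1 2 2

Derivation:
  byte[0]=0x05 cont=0 payload=0x05=5: acc |= 5<<0 -> acc=5 shift=7 [end]
Varint 1: bytes[0:1] = 05 -> value 5 (1 byte(s))
  byte[1]=0xA4 cont=1 payload=0x24=36: acc |= 36<<0 -> acc=36 shift=7
  byte[2]=0x71 cont=0 payload=0x71=113: acc |= 113<<7 -> acc=14500 shift=14 [end]
Varint 2: bytes[1:3] = A4 71 -> value 14500 (2 byte(s))
  byte[3]=0x8B cont=1 payload=0x0B=11: acc |= 11<<0 -> acc=11 shift=7
  byte[4]=0x8E cont=1 payload=0x0E=14: acc |= 14<<7 -> acc=1803 shift=14
  byte[5]=0x3A cont=0 payload=0x3A=58: acc |= 58<<14 -> acc=952075 shift=21 [end]
Varint 3: bytes[3:6] = 8B 8E 3A -> value 952075 (3 byte(s))
  byte[6]=0x78 cont=0 payload=0x78=120: acc |= 120<<0 -> acc=120 shift=7 [end]
Varint 4: bytes[6:7] = 78 -> value 120 (1 byte(s))
  byte[7]=0xC9 cont=1 payload=0x49=73: acc |= 73<<0 -> acc=73 shift=7
  byte[8]=0x5A cont=0 payload=0x5A=90: acc |= 90<<7 -> acc=11593 shift=14 [end]
Varint 5: bytes[7:9] = C9 5A -> value 11593 (2 byte(s))
  byte[9]=0xEB cont=1 payload=0x6B=107: acc |= 107<<0 -> acc=107 shift=7
  byte[10]=0x55 cont=0 payload=0x55=85: acc |= 85<<7 -> acc=10987 shift=14 [end]
Varint 6: bytes[9:11] = EB 55 -> value 10987 (2 byte(s))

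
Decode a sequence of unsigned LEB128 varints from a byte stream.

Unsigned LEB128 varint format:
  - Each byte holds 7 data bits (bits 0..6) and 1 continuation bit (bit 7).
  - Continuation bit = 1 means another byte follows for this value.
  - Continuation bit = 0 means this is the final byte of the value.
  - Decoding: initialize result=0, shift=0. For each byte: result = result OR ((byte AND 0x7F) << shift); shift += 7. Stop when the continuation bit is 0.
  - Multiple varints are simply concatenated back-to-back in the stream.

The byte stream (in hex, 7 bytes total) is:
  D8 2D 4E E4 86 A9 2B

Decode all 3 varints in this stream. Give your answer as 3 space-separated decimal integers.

  byte[0]=0xD8 cont=1 payload=0x58=88: acc |= 88<<0 -> acc=88 shift=7
  byte[1]=0x2D cont=0 payload=0x2D=45: acc |= 45<<7 -> acc=5848 shift=14 [end]
Varint 1: bytes[0:2] = D8 2D -> value 5848 (2 byte(s))
  byte[2]=0x4E cont=0 payload=0x4E=78: acc |= 78<<0 -> acc=78 shift=7 [end]
Varint 2: bytes[2:3] = 4E -> value 78 (1 byte(s))
  byte[3]=0xE4 cont=1 payload=0x64=100: acc |= 100<<0 -> acc=100 shift=7
  byte[4]=0x86 cont=1 payload=0x06=6: acc |= 6<<7 -> acc=868 shift=14
  byte[5]=0xA9 cont=1 payload=0x29=41: acc |= 41<<14 -> acc=672612 shift=21
  byte[6]=0x2B cont=0 payload=0x2B=43: acc |= 43<<21 -> acc=90850148 shift=28 [end]
Varint 3: bytes[3:7] = E4 86 A9 2B -> value 90850148 (4 byte(s))

Answer: 5848 78 90850148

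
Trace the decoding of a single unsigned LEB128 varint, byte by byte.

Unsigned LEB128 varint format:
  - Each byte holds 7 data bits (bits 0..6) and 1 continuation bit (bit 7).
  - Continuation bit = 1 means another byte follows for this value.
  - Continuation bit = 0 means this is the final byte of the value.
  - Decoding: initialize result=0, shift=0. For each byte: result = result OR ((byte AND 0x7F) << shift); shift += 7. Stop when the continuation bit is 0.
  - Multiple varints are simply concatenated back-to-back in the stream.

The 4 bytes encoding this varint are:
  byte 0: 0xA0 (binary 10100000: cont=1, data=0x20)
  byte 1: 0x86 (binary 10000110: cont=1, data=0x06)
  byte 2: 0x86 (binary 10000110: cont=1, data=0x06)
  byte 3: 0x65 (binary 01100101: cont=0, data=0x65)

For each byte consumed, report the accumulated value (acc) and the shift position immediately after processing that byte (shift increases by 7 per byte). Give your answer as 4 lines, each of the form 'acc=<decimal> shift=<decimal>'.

Answer: acc=32 shift=7
acc=800 shift=14
acc=99104 shift=21
acc=211911456 shift=28

Derivation:
byte 0=0xA0: payload=0x20=32, contrib = 32<<0 = 32; acc -> 32, shift -> 7
byte 1=0x86: payload=0x06=6, contrib = 6<<7 = 768; acc -> 800, shift -> 14
byte 2=0x86: payload=0x06=6, contrib = 6<<14 = 98304; acc -> 99104, shift -> 21
byte 3=0x65: payload=0x65=101, contrib = 101<<21 = 211812352; acc -> 211911456, shift -> 28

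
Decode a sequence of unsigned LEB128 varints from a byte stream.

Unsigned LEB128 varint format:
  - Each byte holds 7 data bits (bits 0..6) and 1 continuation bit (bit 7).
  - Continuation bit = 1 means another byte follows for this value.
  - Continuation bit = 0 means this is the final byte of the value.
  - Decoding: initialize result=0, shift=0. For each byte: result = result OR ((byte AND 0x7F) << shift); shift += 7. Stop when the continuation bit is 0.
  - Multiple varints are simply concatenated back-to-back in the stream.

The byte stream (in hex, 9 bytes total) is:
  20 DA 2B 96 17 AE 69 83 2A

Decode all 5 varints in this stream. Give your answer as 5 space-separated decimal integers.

  byte[0]=0x20 cont=0 payload=0x20=32: acc |= 32<<0 -> acc=32 shift=7 [end]
Varint 1: bytes[0:1] = 20 -> value 32 (1 byte(s))
  byte[1]=0xDA cont=1 payload=0x5A=90: acc |= 90<<0 -> acc=90 shift=7
  byte[2]=0x2B cont=0 payload=0x2B=43: acc |= 43<<7 -> acc=5594 shift=14 [end]
Varint 2: bytes[1:3] = DA 2B -> value 5594 (2 byte(s))
  byte[3]=0x96 cont=1 payload=0x16=22: acc |= 22<<0 -> acc=22 shift=7
  byte[4]=0x17 cont=0 payload=0x17=23: acc |= 23<<7 -> acc=2966 shift=14 [end]
Varint 3: bytes[3:5] = 96 17 -> value 2966 (2 byte(s))
  byte[5]=0xAE cont=1 payload=0x2E=46: acc |= 46<<0 -> acc=46 shift=7
  byte[6]=0x69 cont=0 payload=0x69=105: acc |= 105<<7 -> acc=13486 shift=14 [end]
Varint 4: bytes[5:7] = AE 69 -> value 13486 (2 byte(s))
  byte[7]=0x83 cont=1 payload=0x03=3: acc |= 3<<0 -> acc=3 shift=7
  byte[8]=0x2A cont=0 payload=0x2A=42: acc |= 42<<7 -> acc=5379 shift=14 [end]
Varint 5: bytes[7:9] = 83 2A -> value 5379 (2 byte(s))

Answer: 32 5594 2966 13486 5379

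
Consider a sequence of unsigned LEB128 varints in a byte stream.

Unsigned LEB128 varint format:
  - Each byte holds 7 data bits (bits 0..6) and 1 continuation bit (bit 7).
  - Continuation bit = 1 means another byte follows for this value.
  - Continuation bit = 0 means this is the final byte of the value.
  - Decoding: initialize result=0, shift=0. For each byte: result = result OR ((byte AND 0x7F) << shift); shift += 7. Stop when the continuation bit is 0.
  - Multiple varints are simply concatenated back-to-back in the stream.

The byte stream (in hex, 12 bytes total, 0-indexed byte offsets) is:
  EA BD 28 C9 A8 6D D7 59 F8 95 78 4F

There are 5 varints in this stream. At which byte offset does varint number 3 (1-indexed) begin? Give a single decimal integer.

  byte[0]=0xEA cont=1 payload=0x6A=106: acc |= 106<<0 -> acc=106 shift=7
  byte[1]=0xBD cont=1 payload=0x3D=61: acc |= 61<<7 -> acc=7914 shift=14
  byte[2]=0x28 cont=0 payload=0x28=40: acc |= 40<<14 -> acc=663274 shift=21 [end]
Varint 1: bytes[0:3] = EA BD 28 -> value 663274 (3 byte(s))
  byte[3]=0xC9 cont=1 payload=0x49=73: acc |= 73<<0 -> acc=73 shift=7
  byte[4]=0xA8 cont=1 payload=0x28=40: acc |= 40<<7 -> acc=5193 shift=14
  byte[5]=0x6D cont=0 payload=0x6D=109: acc |= 109<<14 -> acc=1791049 shift=21 [end]
Varint 2: bytes[3:6] = C9 A8 6D -> value 1791049 (3 byte(s))
  byte[6]=0xD7 cont=1 payload=0x57=87: acc |= 87<<0 -> acc=87 shift=7
  byte[7]=0x59 cont=0 payload=0x59=89: acc |= 89<<7 -> acc=11479 shift=14 [end]
Varint 3: bytes[6:8] = D7 59 -> value 11479 (2 byte(s))
  byte[8]=0xF8 cont=1 payload=0x78=120: acc |= 120<<0 -> acc=120 shift=7
  byte[9]=0x95 cont=1 payload=0x15=21: acc |= 21<<7 -> acc=2808 shift=14
  byte[10]=0x78 cont=0 payload=0x78=120: acc |= 120<<14 -> acc=1968888 shift=21 [end]
Varint 4: bytes[8:11] = F8 95 78 -> value 1968888 (3 byte(s))
  byte[11]=0x4F cont=0 payload=0x4F=79: acc |= 79<<0 -> acc=79 shift=7 [end]
Varint 5: bytes[11:12] = 4F -> value 79 (1 byte(s))

Answer: 6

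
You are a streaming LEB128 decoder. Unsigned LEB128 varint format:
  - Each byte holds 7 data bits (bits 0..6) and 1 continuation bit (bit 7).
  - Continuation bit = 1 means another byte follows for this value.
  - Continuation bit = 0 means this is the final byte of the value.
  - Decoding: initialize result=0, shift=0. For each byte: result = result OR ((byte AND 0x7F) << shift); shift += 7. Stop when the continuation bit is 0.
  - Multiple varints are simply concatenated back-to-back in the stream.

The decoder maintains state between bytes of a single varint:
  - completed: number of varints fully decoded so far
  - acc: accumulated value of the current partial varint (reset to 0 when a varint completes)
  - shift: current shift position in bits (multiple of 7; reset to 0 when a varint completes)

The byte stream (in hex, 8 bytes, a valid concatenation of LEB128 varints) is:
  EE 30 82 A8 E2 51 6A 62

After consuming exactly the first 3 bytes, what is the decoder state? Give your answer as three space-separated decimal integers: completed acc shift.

Answer: 1 2 7

Derivation:
byte[0]=0xEE cont=1 payload=0x6E: acc |= 110<<0 -> completed=0 acc=110 shift=7
byte[1]=0x30 cont=0 payload=0x30: varint #1 complete (value=6254); reset -> completed=1 acc=0 shift=0
byte[2]=0x82 cont=1 payload=0x02: acc |= 2<<0 -> completed=1 acc=2 shift=7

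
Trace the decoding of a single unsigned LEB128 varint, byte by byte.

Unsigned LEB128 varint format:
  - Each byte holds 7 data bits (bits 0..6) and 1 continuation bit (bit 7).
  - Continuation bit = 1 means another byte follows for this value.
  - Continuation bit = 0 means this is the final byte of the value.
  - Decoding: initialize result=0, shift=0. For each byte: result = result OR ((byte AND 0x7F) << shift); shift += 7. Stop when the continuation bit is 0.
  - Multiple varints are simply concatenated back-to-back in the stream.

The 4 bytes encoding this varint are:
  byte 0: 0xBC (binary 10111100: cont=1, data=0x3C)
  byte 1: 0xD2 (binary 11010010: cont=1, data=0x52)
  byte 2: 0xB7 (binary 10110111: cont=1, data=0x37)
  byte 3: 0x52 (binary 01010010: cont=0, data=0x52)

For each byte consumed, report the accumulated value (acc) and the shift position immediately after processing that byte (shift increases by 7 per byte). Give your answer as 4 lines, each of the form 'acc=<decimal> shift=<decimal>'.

byte 0=0xBC: payload=0x3C=60, contrib = 60<<0 = 60; acc -> 60, shift -> 7
byte 1=0xD2: payload=0x52=82, contrib = 82<<7 = 10496; acc -> 10556, shift -> 14
byte 2=0xB7: payload=0x37=55, contrib = 55<<14 = 901120; acc -> 911676, shift -> 21
byte 3=0x52: payload=0x52=82, contrib = 82<<21 = 171966464; acc -> 172878140, shift -> 28

Answer: acc=60 shift=7
acc=10556 shift=14
acc=911676 shift=21
acc=172878140 shift=28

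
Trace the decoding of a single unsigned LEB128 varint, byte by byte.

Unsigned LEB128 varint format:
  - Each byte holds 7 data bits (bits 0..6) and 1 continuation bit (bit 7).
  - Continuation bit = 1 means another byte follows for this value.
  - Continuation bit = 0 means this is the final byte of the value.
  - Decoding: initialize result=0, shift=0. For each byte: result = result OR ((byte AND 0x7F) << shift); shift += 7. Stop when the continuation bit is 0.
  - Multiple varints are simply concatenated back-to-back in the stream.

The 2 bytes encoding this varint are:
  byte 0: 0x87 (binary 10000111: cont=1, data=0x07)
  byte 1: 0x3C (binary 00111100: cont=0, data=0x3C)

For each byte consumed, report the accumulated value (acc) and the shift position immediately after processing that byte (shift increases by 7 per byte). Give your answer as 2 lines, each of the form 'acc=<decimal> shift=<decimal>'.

byte 0=0x87: payload=0x07=7, contrib = 7<<0 = 7; acc -> 7, shift -> 7
byte 1=0x3C: payload=0x3C=60, contrib = 60<<7 = 7680; acc -> 7687, shift -> 14

Answer: acc=7 shift=7
acc=7687 shift=14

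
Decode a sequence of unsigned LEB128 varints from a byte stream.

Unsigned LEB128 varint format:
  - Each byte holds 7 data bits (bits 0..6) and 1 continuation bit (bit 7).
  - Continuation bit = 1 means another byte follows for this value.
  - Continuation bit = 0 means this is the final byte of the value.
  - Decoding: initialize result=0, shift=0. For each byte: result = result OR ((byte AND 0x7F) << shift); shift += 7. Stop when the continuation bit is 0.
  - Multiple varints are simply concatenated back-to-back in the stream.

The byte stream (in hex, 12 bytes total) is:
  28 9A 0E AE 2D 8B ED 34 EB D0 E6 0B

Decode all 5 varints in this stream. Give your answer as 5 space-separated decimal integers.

  byte[0]=0x28 cont=0 payload=0x28=40: acc |= 40<<0 -> acc=40 shift=7 [end]
Varint 1: bytes[0:1] = 28 -> value 40 (1 byte(s))
  byte[1]=0x9A cont=1 payload=0x1A=26: acc |= 26<<0 -> acc=26 shift=7
  byte[2]=0x0E cont=0 payload=0x0E=14: acc |= 14<<7 -> acc=1818 shift=14 [end]
Varint 2: bytes[1:3] = 9A 0E -> value 1818 (2 byte(s))
  byte[3]=0xAE cont=1 payload=0x2E=46: acc |= 46<<0 -> acc=46 shift=7
  byte[4]=0x2D cont=0 payload=0x2D=45: acc |= 45<<7 -> acc=5806 shift=14 [end]
Varint 3: bytes[3:5] = AE 2D -> value 5806 (2 byte(s))
  byte[5]=0x8B cont=1 payload=0x0B=11: acc |= 11<<0 -> acc=11 shift=7
  byte[6]=0xED cont=1 payload=0x6D=109: acc |= 109<<7 -> acc=13963 shift=14
  byte[7]=0x34 cont=0 payload=0x34=52: acc |= 52<<14 -> acc=865931 shift=21 [end]
Varint 4: bytes[5:8] = 8B ED 34 -> value 865931 (3 byte(s))
  byte[8]=0xEB cont=1 payload=0x6B=107: acc |= 107<<0 -> acc=107 shift=7
  byte[9]=0xD0 cont=1 payload=0x50=80: acc |= 80<<7 -> acc=10347 shift=14
  byte[10]=0xE6 cont=1 payload=0x66=102: acc |= 102<<14 -> acc=1681515 shift=21
  byte[11]=0x0B cont=0 payload=0x0B=11: acc |= 11<<21 -> acc=24750187 shift=28 [end]
Varint 5: bytes[8:12] = EB D0 E6 0B -> value 24750187 (4 byte(s))

Answer: 40 1818 5806 865931 24750187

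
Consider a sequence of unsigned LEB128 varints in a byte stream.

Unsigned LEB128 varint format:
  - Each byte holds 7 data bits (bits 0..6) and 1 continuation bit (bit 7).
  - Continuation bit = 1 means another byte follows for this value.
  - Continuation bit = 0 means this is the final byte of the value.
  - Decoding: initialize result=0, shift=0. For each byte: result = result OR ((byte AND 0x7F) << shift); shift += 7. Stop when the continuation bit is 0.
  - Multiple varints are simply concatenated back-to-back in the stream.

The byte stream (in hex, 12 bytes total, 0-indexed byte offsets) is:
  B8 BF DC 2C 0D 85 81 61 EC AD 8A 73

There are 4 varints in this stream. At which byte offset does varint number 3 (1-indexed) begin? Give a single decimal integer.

Answer: 5

Derivation:
  byte[0]=0xB8 cont=1 payload=0x38=56: acc |= 56<<0 -> acc=56 shift=7
  byte[1]=0xBF cont=1 payload=0x3F=63: acc |= 63<<7 -> acc=8120 shift=14
  byte[2]=0xDC cont=1 payload=0x5C=92: acc |= 92<<14 -> acc=1515448 shift=21
  byte[3]=0x2C cont=0 payload=0x2C=44: acc |= 44<<21 -> acc=93790136 shift=28 [end]
Varint 1: bytes[0:4] = B8 BF DC 2C -> value 93790136 (4 byte(s))
  byte[4]=0x0D cont=0 payload=0x0D=13: acc |= 13<<0 -> acc=13 shift=7 [end]
Varint 2: bytes[4:5] = 0D -> value 13 (1 byte(s))
  byte[5]=0x85 cont=1 payload=0x05=5: acc |= 5<<0 -> acc=5 shift=7
  byte[6]=0x81 cont=1 payload=0x01=1: acc |= 1<<7 -> acc=133 shift=14
  byte[7]=0x61 cont=0 payload=0x61=97: acc |= 97<<14 -> acc=1589381 shift=21 [end]
Varint 3: bytes[5:8] = 85 81 61 -> value 1589381 (3 byte(s))
  byte[8]=0xEC cont=1 payload=0x6C=108: acc |= 108<<0 -> acc=108 shift=7
  byte[9]=0xAD cont=1 payload=0x2D=45: acc |= 45<<7 -> acc=5868 shift=14
  byte[10]=0x8A cont=1 payload=0x0A=10: acc |= 10<<14 -> acc=169708 shift=21
  byte[11]=0x73 cont=0 payload=0x73=115: acc |= 115<<21 -> acc=241342188 shift=28 [end]
Varint 4: bytes[8:12] = EC AD 8A 73 -> value 241342188 (4 byte(s))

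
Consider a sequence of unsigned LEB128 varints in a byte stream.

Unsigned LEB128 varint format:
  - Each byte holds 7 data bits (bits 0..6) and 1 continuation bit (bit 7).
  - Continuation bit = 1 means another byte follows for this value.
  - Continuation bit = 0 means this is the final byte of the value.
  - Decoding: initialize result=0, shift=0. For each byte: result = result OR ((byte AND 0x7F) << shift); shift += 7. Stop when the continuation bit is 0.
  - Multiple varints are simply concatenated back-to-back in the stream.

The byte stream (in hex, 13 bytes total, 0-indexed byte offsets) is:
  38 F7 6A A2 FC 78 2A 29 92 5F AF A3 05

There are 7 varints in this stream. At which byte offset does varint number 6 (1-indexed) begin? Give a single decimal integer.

Answer: 8

Derivation:
  byte[0]=0x38 cont=0 payload=0x38=56: acc |= 56<<0 -> acc=56 shift=7 [end]
Varint 1: bytes[0:1] = 38 -> value 56 (1 byte(s))
  byte[1]=0xF7 cont=1 payload=0x77=119: acc |= 119<<0 -> acc=119 shift=7
  byte[2]=0x6A cont=0 payload=0x6A=106: acc |= 106<<7 -> acc=13687 shift=14 [end]
Varint 2: bytes[1:3] = F7 6A -> value 13687 (2 byte(s))
  byte[3]=0xA2 cont=1 payload=0x22=34: acc |= 34<<0 -> acc=34 shift=7
  byte[4]=0xFC cont=1 payload=0x7C=124: acc |= 124<<7 -> acc=15906 shift=14
  byte[5]=0x78 cont=0 payload=0x78=120: acc |= 120<<14 -> acc=1981986 shift=21 [end]
Varint 3: bytes[3:6] = A2 FC 78 -> value 1981986 (3 byte(s))
  byte[6]=0x2A cont=0 payload=0x2A=42: acc |= 42<<0 -> acc=42 shift=7 [end]
Varint 4: bytes[6:7] = 2A -> value 42 (1 byte(s))
  byte[7]=0x29 cont=0 payload=0x29=41: acc |= 41<<0 -> acc=41 shift=7 [end]
Varint 5: bytes[7:8] = 29 -> value 41 (1 byte(s))
  byte[8]=0x92 cont=1 payload=0x12=18: acc |= 18<<0 -> acc=18 shift=7
  byte[9]=0x5F cont=0 payload=0x5F=95: acc |= 95<<7 -> acc=12178 shift=14 [end]
Varint 6: bytes[8:10] = 92 5F -> value 12178 (2 byte(s))
  byte[10]=0xAF cont=1 payload=0x2F=47: acc |= 47<<0 -> acc=47 shift=7
  byte[11]=0xA3 cont=1 payload=0x23=35: acc |= 35<<7 -> acc=4527 shift=14
  byte[12]=0x05 cont=0 payload=0x05=5: acc |= 5<<14 -> acc=86447 shift=21 [end]
Varint 7: bytes[10:13] = AF A3 05 -> value 86447 (3 byte(s))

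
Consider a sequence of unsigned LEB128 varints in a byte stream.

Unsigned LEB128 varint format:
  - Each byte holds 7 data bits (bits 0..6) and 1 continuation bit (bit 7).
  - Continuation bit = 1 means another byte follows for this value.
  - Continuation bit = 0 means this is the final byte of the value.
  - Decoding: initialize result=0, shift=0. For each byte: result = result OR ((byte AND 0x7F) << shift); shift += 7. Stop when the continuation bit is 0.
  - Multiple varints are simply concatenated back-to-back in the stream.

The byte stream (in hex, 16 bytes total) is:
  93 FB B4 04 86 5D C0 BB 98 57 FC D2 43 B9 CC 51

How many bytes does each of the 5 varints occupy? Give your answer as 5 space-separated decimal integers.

  byte[0]=0x93 cont=1 payload=0x13=19: acc |= 19<<0 -> acc=19 shift=7
  byte[1]=0xFB cont=1 payload=0x7B=123: acc |= 123<<7 -> acc=15763 shift=14
  byte[2]=0xB4 cont=1 payload=0x34=52: acc |= 52<<14 -> acc=867731 shift=21
  byte[3]=0x04 cont=0 payload=0x04=4: acc |= 4<<21 -> acc=9256339 shift=28 [end]
Varint 1: bytes[0:4] = 93 FB B4 04 -> value 9256339 (4 byte(s))
  byte[4]=0x86 cont=1 payload=0x06=6: acc |= 6<<0 -> acc=6 shift=7
  byte[5]=0x5D cont=0 payload=0x5D=93: acc |= 93<<7 -> acc=11910 shift=14 [end]
Varint 2: bytes[4:6] = 86 5D -> value 11910 (2 byte(s))
  byte[6]=0xC0 cont=1 payload=0x40=64: acc |= 64<<0 -> acc=64 shift=7
  byte[7]=0xBB cont=1 payload=0x3B=59: acc |= 59<<7 -> acc=7616 shift=14
  byte[8]=0x98 cont=1 payload=0x18=24: acc |= 24<<14 -> acc=400832 shift=21
  byte[9]=0x57 cont=0 payload=0x57=87: acc |= 87<<21 -> acc=182853056 shift=28 [end]
Varint 3: bytes[6:10] = C0 BB 98 57 -> value 182853056 (4 byte(s))
  byte[10]=0xFC cont=1 payload=0x7C=124: acc |= 124<<0 -> acc=124 shift=7
  byte[11]=0xD2 cont=1 payload=0x52=82: acc |= 82<<7 -> acc=10620 shift=14
  byte[12]=0x43 cont=0 payload=0x43=67: acc |= 67<<14 -> acc=1108348 shift=21 [end]
Varint 4: bytes[10:13] = FC D2 43 -> value 1108348 (3 byte(s))
  byte[13]=0xB9 cont=1 payload=0x39=57: acc |= 57<<0 -> acc=57 shift=7
  byte[14]=0xCC cont=1 payload=0x4C=76: acc |= 76<<7 -> acc=9785 shift=14
  byte[15]=0x51 cont=0 payload=0x51=81: acc |= 81<<14 -> acc=1336889 shift=21 [end]
Varint 5: bytes[13:16] = B9 CC 51 -> value 1336889 (3 byte(s))

Answer: 4 2 4 3 3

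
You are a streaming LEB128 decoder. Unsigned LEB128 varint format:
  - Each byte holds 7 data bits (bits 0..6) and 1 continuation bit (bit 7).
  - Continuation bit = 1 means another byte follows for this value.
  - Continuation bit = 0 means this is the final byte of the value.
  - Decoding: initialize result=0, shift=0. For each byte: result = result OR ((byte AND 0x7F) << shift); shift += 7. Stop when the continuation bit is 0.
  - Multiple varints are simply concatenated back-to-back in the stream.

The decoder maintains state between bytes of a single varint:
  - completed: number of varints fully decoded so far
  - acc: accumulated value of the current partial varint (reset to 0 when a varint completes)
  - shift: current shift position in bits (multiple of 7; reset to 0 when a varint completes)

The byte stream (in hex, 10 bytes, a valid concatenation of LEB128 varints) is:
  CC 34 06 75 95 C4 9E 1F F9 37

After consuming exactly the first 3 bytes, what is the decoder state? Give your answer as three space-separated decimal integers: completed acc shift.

byte[0]=0xCC cont=1 payload=0x4C: acc |= 76<<0 -> completed=0 acc=76 shift=7
byte[1]=0x34 cont=0 payload=0x34: varint #1 complete (value=6732); reset -> completed=1 acc=0 shift=0
byte[2]=0x06 cont=0 payload=0x06: varint #2 complete (value=6); reset -> completed=2 acc=0 shift=0

Answer: 2 0 0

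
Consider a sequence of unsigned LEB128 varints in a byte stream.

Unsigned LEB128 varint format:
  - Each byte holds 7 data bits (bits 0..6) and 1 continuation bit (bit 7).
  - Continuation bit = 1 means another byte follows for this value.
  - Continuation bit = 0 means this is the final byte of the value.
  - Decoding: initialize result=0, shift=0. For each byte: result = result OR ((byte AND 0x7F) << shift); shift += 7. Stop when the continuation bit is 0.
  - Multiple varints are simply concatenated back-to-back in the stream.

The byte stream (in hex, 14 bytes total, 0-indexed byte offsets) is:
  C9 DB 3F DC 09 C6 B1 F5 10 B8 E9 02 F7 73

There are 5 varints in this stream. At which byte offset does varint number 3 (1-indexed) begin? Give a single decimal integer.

  byte[0]=0xC9 cont=1 payload=0x49=73: acc |= 73<<0 -> acc=73 shift=7
  byte[1]=0xDB cont=1 payload=0x5B=91: acc |= 91<<7 -> acc=11721 shift=14
  byte[2]=0x3F cont=0 payload=0x3F=63: acc |= 63<<14 -> acc=1043913 shift=21 [end]
Varint 1: bytes[0:3] = C9 DB 3F -> value 1043913 (3 byte(s))
  byte[3]=0xDC cont=1 payload=0x5C=92: acc |= 92<<0 -> acc=92 shift=7
  byte[4]=0x09 cont=0 payload=0x09=9: acc |= 9<<7 -> acc=1244 shift=14 [end]
Varint 2: bytes[3:5] = DC 09 -> value 1244 (2 byte(s))
  byte[5]=0xC6 cont=1 payload=0x46=70: acc |= 70<<0 -> acc=70 shift=7
  byte[6]=0xB1 cont=1 payload=0x31=49: acc |= 49<<7 -> acc=6342 shift=14
  byte[7]=0xF5 cont=1 payload=0x75=117: acc |= 117<<14 -> acc=1923270 shift=21
  byte[8]=0x10 cont=0 payload=0x10=16: acc |= 16<<21 -> acc=35477702 shift=28 [end]
Varint 3: bytes[5:9] = C6 B1 F5 10 -> value 35477702 (4 byte(s))
  byte[9]=0xB8 cont=1 payload=0x38=56: acc |= 56<<0 -> acc=56 shift=7
  byte[10]=0xE9 cont=1 payload=0x69=105: acc |= 105<<7 -> acc=13496 shift=14
  byte[11]=0x02 cont=0 payload=0x02=2: acc |= 2<<14 -> acc=46264 shift=21 [end]
Varint 4: bytes[9:12] = B8 E9 02 -> value 46264 (3 byte(s))
  byte[12]=0xF7 cont=1 payload=0x77=119: acc |= 119<<0 -> acc=119 shift=7
  byte[13]=0x73 cont=0 payload=0x73=115: acc |= 115<<7 -> acc=14839 shift=14 [end]
Varint 5: bytes[12:14] = F7 73 -> value 14839 (2 byte(s))

Answer: 5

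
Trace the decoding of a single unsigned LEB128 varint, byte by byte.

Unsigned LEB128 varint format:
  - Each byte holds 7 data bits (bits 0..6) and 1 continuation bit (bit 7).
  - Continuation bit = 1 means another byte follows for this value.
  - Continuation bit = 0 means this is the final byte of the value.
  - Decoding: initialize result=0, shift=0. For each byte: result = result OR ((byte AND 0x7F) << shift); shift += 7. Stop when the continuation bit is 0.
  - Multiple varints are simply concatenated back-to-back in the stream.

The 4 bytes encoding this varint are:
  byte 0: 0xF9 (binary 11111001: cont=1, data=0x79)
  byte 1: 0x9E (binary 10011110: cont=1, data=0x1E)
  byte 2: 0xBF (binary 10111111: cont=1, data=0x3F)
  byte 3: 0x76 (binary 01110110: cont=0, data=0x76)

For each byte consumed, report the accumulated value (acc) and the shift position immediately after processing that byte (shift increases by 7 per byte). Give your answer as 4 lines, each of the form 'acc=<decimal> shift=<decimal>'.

byte 0=0xF9: payload=0x79=121, contrib = 121<<0 = 121; acc -> 121, shift -> 7
byte 1=0x9E: payload=0x1E=30, contrib = 30<<7 = 3840; acc -> 3961, shift -> 14
byte 2=0xBF: payload=0x3F=63, contrib = 63<<14 = 1032192; acc -> 1036153, shift -> 21
byte 3=0x76: payload=0x76=118, contrib = 118<<21 = 247463936; acc -> 248500089, shift -> 28

Answer: acc=121 shift=7
acc=3961 shift=14
acc=1036153 shift=21
acc=248500089 shift=28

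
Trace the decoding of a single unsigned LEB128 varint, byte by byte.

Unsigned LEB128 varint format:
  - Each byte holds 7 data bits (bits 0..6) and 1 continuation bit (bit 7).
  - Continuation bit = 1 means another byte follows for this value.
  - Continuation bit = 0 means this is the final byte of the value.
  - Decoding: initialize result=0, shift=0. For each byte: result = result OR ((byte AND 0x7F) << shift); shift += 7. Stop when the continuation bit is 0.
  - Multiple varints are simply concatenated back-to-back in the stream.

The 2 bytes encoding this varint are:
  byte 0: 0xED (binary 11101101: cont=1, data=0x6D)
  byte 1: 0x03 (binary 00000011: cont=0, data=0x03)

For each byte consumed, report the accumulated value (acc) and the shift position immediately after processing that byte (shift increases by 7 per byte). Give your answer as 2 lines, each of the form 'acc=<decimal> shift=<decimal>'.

Answer: acc=109 shift=7
acc=493 shift=14

Derivation:
byte 0=0xED: payload=0x6D=109, contrib = 109<<0 = 109; acc -> 109, shift -> 7
byte 1=0x03: payload=0x03=3, contrib = 3<<7 = 384; acc -> 493, shift -> 14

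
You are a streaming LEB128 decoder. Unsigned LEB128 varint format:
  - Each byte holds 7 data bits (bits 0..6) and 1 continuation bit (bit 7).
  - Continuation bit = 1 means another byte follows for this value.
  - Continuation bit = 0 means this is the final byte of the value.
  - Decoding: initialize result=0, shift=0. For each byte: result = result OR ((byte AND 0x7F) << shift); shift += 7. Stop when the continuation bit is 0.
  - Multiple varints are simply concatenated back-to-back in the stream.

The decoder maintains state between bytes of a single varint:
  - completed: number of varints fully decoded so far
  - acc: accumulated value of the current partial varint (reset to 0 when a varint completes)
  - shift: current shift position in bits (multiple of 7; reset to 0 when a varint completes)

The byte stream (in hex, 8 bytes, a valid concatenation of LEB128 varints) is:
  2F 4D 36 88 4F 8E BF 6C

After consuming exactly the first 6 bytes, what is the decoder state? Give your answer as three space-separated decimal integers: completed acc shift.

Answer: 4 14 7

Derivation:
byte[0]=0x2F cont=0 payload=0x2F: varint #1 complete (value=47); reset -> completed=1 acc=0 shift=0
byte[1]=0x4D cont=0 payload=0x4D: varint #2 complete (value=77); reset -> completed=2 acc=0 shift=0
byte[2]=0x36 cont=0 payload=0x36: varint #3 complete (value=54); reset -> completed=3 acc=0 shift=0
byte[3]=0x88 cont=1 payload=0x08: acc |= 8<<0 -> completed=3 acc=8 shift=7
byte[4]=0x4F cont=0 payload=0x4F: varint #4 complete (value=10120); reset -> completed=4 acc=0 shift=0
byte[5]=0x8E cont=1 payload=0x0E: acc |= 14<<0 -> completed=4 acc=14 shift=7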